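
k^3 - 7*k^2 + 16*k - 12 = (k - 3)*(k - 2)^2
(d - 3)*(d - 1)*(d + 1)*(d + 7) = d^4 + 4*d^3 - 22*d^2 - 4*d + 21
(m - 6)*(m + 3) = m^2 - 3*m - 18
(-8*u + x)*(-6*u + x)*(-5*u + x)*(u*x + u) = -240*u^4*x - 240*u^4 + 118*u^3*x^2 + 118*u^3*x - 19*u^2*x^3 - 19*u^2*x^2 + u*x^4 + u*x^3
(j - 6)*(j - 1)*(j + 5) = j^3 - 2*j^2 - 29*j + 30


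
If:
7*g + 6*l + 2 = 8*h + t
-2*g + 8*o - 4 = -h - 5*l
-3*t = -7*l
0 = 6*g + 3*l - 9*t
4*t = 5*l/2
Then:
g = 0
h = 1/4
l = 0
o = 15/32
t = 0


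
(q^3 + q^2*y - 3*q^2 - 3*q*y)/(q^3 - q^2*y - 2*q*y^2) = (3 - q)/(-q + 2*y)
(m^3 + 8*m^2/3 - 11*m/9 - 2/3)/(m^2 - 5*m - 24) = (m^2 - m/3 - 2/9)/(m - 8)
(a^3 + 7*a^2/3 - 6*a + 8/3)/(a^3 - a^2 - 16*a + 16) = (a - 2/3)/(a - 4)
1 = 1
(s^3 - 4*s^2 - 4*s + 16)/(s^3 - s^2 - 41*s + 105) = (s^3 - 4*s^2 - 4*s + 16)/(s^3 - s^2 - 41*s + 105)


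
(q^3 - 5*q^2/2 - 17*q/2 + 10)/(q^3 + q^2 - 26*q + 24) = (q + 5/2)/(q + 6)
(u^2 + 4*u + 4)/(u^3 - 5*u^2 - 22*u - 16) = (u + 2)/(u^2 - 7*u - 8)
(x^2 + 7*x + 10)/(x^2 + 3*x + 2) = (x + 5)/(x + 1)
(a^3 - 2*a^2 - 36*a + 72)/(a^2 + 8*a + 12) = (a^2 - 8*a + 12)/(a + 2)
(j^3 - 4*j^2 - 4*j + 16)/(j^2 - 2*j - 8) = j - 2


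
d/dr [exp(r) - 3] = exp(r)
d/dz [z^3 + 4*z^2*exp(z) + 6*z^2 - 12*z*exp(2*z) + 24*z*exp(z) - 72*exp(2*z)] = 4*z^2*exp(z) + 3*z^2 - 24*z*exp(2*z) + 32*z*exp(z) + 12*z - 156*exp(2*z) + 24*exp(z)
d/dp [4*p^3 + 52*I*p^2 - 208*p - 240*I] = 12*p^2 + 104*I*p - 208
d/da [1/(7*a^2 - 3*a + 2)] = (3 - 14*a)/(7*a^2 - 3*a + 2)^2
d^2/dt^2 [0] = 0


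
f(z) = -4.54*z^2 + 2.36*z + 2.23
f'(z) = 2.36 - 9.08*z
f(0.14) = 2.47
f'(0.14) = 1.09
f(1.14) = -0.98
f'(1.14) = -7.99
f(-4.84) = -115.54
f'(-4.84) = 46.31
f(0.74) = 1.49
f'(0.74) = -4.36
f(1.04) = -0.23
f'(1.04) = -7.08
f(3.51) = -45.42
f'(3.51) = -29.51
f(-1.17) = -6.75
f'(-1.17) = 12.98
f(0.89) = 0.73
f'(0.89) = -5.72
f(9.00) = -344.27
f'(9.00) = -79.36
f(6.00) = -147.05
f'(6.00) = -52.12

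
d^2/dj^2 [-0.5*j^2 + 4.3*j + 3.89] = -1.00000000000000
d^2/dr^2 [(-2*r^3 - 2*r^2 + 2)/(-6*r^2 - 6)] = 2*(-r^3 - 6*r^2 + 3*r + 2)/(3*(r^6 + 3*r^4 + 3*r^2 + 1))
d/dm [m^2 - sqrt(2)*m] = 2*m - sqrt(2)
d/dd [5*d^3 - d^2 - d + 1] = 15*d^2 - 2*d - 1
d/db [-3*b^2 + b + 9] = 1 - 6*b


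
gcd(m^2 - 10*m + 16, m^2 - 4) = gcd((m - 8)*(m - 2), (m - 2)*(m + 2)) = m - 2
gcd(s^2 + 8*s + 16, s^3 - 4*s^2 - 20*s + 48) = s + 4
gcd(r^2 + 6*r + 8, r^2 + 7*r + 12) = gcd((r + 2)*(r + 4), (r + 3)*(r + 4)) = r + 4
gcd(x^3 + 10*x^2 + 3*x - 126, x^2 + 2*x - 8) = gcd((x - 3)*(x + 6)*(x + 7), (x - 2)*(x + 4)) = 1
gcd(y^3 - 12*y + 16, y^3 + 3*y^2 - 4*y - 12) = y - 2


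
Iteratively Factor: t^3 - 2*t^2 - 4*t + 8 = (t - 2)*(t^2 - 4) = (t - 2)^2*(t + 2)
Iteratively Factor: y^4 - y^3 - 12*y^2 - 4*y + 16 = (y + 2)*(y^3 - 3*y^2 - 6*y + 8) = (y + 2)^2*(y^2 - 5*y + 4) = (y - 4)*(y + 2)^2*(y - 1)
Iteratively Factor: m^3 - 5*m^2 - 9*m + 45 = (m - 3)*(m^2 - 2*m - 15) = (m - 5)*(m - 3)*(m + 3)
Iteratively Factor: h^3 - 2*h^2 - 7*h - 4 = (h + 1)*(h^2 - 3*h - 4) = (h - 4)*(h + 1)*(h + 1)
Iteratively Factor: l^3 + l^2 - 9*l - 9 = (l + 3)*(l^2 - 2*l - 3) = (l - 3)*(l + 3)*(l + 1)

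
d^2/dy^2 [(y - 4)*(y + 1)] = 2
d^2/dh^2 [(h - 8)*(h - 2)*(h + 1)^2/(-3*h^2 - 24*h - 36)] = 2*(-h^6 - 24*h^5 - 228*h^4 - 398*h^3 + 1284*h^2 + 3864*h + 1712)/(3*(h^6 + 24*h^5 + 228*h^4 + 1088*h^3 + 2736*h^2 + 3456*h + 1728))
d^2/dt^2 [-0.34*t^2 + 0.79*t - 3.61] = -0.680000000000000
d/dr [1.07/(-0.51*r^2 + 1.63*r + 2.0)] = (1.0914*r - 1.7441)/(-0.51*r^2 + 1.63*r + 2.0)^2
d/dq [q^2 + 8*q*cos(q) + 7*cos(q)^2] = -8*q*sin(q) + 2*q - 7*sin(2*q) + 8*cos(q)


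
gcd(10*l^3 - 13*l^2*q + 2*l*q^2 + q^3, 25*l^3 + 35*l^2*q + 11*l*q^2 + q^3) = 5*l + q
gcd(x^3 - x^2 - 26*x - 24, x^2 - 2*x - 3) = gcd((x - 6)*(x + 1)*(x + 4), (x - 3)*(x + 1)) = x + 1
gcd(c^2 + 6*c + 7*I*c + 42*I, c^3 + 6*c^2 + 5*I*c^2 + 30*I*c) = c + 6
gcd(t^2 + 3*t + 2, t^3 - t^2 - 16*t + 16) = 1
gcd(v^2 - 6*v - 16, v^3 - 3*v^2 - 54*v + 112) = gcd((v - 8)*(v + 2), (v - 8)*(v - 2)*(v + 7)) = v - 8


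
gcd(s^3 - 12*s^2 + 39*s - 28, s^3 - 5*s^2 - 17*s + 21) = s^2 - 8*s + 7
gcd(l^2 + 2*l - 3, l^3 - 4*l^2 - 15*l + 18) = l^2 + 2*l - 3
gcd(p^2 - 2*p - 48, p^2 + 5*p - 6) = p + 6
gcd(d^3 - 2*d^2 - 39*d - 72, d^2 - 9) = d + 3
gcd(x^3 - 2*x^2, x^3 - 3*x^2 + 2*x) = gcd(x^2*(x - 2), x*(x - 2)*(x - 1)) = x^2 - 2*x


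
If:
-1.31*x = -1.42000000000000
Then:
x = 1.08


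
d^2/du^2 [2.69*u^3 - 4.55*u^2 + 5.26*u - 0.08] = 16.14*u - 9.1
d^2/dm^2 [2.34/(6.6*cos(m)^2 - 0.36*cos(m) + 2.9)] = (-407.7216*(1 - cos(m)^2)^2 + 16.67952*cos(m)^3 - 25.0136639999998*cos(m)^2 - 35.802*cos(m) + 318.752928)/(6.6*cos(m)^2 - 0.36*cos(m) + 2.9)^3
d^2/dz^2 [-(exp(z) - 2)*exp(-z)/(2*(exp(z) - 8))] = (-exp(3*z) - 48*exp(z) + 128)*exp(-z)/(2*(exp(3*z) - 24*exp(2*z) + 192*exp(z) - 512))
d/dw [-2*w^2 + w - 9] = 1 - 4*w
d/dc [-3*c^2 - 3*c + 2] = -6*c - 3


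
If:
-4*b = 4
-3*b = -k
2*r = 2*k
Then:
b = -1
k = -3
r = -3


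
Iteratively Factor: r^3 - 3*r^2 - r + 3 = (r - 3)*(r^2 - 1) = (r - 3)*(r + 1)*(r - 1)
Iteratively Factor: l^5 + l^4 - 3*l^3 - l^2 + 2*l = (l - 1)*(l^4 + 2*l^3 - l^2 - 2*l) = l*(l - 1)*(l^3 + 2*l^2 - l - 2) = l*(l - 1)*(l + 2)*(l^2 - 1) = l*(l - 1)*(l + 1)*(l + 2)*(l - 1)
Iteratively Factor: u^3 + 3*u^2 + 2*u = (u + 1)*(u^2 + 2*u) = (u + 1)*(u + 2)*(u)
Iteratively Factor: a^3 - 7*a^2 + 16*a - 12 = (a - 2)*(a^2 - 5*a + 6) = (a - 3)*(a - 2)*(a - 2)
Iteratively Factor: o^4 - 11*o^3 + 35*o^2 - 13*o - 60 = (o - 4)*(o^3 - 7*o^2 + 7*o + 15) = (o - 5)*(o - 4)*(o^2 - 2*o - 3) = (o - 5)*(o - 4)*(o - 3)*(o + 1)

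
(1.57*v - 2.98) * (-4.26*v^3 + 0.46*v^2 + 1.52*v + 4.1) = -6.6882*v^4 + 13.417*v^3 + 1.0156*v^2 + 1.9074*v - 12.218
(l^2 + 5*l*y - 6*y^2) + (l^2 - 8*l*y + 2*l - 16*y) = 2*l^2 - 3*l*y + 2*l - 6*y^2 - 16*y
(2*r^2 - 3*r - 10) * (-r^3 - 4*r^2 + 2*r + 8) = -2*r^5 - 5*r^4 + 26*r^3 + 50*r^2 - 44*r - 80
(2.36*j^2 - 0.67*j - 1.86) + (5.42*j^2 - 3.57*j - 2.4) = 7.78*j^2 - 4.24*j - 4.26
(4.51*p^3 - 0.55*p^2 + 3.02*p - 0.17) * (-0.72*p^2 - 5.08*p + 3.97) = -3.2472*p^5 - 22.5148*p^4 + 18.5243*p^3 - 17.4027*p^2 + 12.853*p - 0.6749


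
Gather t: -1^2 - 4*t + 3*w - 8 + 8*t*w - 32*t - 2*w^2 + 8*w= t*(8*w - 36) - 2*w^2 + 11*w - 9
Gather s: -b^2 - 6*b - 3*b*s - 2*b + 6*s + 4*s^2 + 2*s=-b^2 - 8*b + 4*s^2 + s*(8 - 3*b)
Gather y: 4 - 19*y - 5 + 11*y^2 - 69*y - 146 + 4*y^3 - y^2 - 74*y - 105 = 4*y^3 + 10*y^2 - 162*y - 252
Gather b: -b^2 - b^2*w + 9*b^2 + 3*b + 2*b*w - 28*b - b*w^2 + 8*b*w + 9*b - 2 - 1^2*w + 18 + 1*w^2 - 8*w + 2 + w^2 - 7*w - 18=b^2*(8 - w) + b*(-w^2 + 10*w - 16) + 2*w^2 - 16*w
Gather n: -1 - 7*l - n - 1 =-7*l - n - 2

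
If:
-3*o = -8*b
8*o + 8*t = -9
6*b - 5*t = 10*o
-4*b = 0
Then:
No Solution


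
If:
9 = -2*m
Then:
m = -9/2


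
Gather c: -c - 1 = -c - 1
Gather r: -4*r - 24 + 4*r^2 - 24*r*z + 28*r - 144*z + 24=4*r^2 + r*(24 - 24*z) - 144*z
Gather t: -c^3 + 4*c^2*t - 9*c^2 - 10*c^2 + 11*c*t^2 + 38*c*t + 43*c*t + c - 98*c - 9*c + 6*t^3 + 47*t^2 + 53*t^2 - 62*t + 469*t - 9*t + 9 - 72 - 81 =-c^3 - 19*c^2 - 106*c + 6*t^3 + t^2*(11*c + 100) + t*(4*c^2 + 81*c + 398) - 144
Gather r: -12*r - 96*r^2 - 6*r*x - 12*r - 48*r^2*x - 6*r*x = r^2*(-48*x - 96) + r*(-12*x - 24)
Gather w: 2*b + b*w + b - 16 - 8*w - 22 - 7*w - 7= 3*b + w*(b - 15) - 45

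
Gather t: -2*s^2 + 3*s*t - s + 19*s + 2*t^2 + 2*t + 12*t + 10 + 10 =-2*s^2 + 18*s + 2*t^2 + t*(3*s + 14) + 20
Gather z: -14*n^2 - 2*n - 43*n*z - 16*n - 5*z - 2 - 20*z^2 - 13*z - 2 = -14*n^2 - 18*n - 20*z^2 + z*(-43*n - 18) - 4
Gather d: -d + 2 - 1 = 1 - d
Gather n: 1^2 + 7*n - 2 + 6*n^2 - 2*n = 6*n^2 + 5*n - 1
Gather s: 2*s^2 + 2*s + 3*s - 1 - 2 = 2*s^2 + 5*s - 3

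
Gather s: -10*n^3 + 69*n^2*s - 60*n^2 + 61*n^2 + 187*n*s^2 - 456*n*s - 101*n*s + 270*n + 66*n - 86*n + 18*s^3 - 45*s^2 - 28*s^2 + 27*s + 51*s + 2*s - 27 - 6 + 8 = -10*n^3 + n^2 + 250*n + 18*s^3 + s^2*(187*n - 73) + s*(69*n^2 - 557*n + 80) - 25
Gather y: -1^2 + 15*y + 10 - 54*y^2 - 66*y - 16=-54*y^2 - 51*y - 7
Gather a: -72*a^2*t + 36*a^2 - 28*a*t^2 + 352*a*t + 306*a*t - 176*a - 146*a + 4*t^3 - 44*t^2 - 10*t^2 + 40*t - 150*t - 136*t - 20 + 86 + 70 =a^2*(36 - 72*t) + a*(-28*t^2 + 658*t - 322) + 4*t^3 - 54*t^2 - 246*t + 136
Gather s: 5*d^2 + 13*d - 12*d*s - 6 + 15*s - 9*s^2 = 5*d^2 + 13*d - 9*s^2 + s*(15 - 12*d) - 6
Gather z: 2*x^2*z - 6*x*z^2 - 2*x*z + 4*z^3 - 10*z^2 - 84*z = 4*z^3 + z^2*(-6*x - 10) + z*(2*x^2 - 2*x - 84)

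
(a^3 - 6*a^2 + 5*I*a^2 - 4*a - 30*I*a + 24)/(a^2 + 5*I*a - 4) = a - 6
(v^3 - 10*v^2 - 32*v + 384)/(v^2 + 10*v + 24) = (v^2 - 16*v + 64)/(v + 4)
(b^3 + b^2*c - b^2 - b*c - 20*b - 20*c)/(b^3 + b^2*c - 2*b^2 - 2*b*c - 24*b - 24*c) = (b - 5)/(b - 6)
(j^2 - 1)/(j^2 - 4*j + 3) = (j + 1)/(j - 3)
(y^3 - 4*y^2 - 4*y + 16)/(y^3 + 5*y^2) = (y^3 - 4*y^2 - 4*y + 16)/(y^2*(y + 5))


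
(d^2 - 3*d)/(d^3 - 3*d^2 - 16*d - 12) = d*(3 - d)/(-d^3 + 3*d^2 + 16*d + 12)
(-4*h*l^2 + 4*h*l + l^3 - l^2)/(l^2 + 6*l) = (-4*h*l + 4*h + l^2 - l)/(l + 6)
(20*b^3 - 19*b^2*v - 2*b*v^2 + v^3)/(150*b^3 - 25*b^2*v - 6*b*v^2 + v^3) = (-4*b^2 + 3*b*v + v^2)/(-30*b^2 - b*v + v^2)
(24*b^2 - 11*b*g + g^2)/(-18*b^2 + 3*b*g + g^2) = (-8*b + g)/(6*b + g)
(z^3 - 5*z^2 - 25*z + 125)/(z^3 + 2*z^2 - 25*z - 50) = (z - 5)/(z + 2)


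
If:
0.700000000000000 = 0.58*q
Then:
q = 1.21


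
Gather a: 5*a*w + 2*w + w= 5*a*w + 3*w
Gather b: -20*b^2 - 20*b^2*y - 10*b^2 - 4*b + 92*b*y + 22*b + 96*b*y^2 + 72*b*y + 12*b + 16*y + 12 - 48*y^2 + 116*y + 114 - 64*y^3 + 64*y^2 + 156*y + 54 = b^2*(-20*y - 30) + b*(96*y^2 + 164*y + 30) - 64*y^3 + 16*y^2 + 288*y + 180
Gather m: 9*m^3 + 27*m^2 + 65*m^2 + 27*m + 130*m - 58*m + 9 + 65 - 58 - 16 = 9*m^3 + 92*m^2 + 99*m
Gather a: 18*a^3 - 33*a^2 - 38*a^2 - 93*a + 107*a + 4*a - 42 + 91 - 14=18*a^3 - 71*a^2 + 18*a + 35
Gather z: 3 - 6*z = 3 - 6*z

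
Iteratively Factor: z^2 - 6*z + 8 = (z - 2)*(z - 4)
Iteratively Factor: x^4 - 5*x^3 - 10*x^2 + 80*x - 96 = (x - 4)*(x^3 - x^2 - 14*x + 24) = (x - 4)*(x + 4)*(x^2 - 5*x + 6) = (x - 4)*(x - 2)*(x + 4)*(x - 3)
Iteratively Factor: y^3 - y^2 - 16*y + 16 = (y + 4)*(y^2 - 5*y + 4) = (y - 1)*(y + 4)*(y - 4)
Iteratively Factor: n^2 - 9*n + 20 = (n - 5)*(n - 4)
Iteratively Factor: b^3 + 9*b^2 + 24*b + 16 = (b + 4)*(b^2 + 5*b + 4) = (b + 1)*(b + 4)*(b + 4)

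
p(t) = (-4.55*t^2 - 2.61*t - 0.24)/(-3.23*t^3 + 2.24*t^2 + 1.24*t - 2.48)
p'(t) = (-9.1*t - 2.61)/(-3.23*t^3 + 2.24*t^2 + 1.24*t - 2.48) + (-4.55*t^2 - 2.61*t - 0.24)*(9.69*t^2 - 4.48*t - 1.24)/(-3.23*t^3 + 2.24*t^2 + 1.24*t - 2.48)^2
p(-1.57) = -0.54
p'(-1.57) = -0.32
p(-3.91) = -0.27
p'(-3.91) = -0.05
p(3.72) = 0.55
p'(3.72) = -0.20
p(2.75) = 0.85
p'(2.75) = -0.47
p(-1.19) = -0.77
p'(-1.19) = -1.17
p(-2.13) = -0.42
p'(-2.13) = -0.15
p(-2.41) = -0.39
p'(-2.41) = -0.12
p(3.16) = 0.69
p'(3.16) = -0.32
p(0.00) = 0.10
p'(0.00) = 1.10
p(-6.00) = -0.19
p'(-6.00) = -0.03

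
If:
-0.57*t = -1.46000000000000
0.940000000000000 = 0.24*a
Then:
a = 3.92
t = 2.56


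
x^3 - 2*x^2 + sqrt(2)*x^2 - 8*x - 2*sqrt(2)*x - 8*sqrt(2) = (x - 4)*(x + 2)*(x + sqrt(2))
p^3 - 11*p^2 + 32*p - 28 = (p - 7)*(p - 2)^2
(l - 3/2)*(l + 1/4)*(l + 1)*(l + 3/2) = l^4 + 5*l^3/4 - 2*l^2 - 45*l/16 - 9/16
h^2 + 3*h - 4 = (h - 1)*(h + 4)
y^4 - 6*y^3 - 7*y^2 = y^2*(y - 7)*(y + 1)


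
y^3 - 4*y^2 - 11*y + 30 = (y - 5)*(y - 2)*(y + 3)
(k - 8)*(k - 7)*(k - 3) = k^3 - 18*k^2 + 101*k - 168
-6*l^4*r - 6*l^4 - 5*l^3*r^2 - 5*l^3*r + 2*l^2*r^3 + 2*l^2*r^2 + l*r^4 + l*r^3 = (-2*l + r)*(l + r)*(3*l + r)*(l*r + l)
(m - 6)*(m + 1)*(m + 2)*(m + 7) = m^4 + 4*m^3 - 37*m^2 - 124*m - 84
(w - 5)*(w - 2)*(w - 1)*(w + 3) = w^4 - 5*w^3 - 7*w^2 + 41*w - 30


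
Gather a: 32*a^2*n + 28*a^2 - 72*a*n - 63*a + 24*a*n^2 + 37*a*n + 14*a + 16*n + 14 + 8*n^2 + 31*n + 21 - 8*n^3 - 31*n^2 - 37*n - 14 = a^2*(32*n + 28) + a*(24*n^2 - 35*n - 49) - 8*n^3 - 23*n^2 + 10*n + 21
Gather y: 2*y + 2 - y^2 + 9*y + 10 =-y^2 + 11*y + 12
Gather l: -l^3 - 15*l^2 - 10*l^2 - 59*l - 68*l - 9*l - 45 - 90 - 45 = -l^3 - 25*l^2 - 136*l - 180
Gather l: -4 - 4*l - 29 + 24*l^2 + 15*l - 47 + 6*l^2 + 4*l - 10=30*l^2 + 15*l - 90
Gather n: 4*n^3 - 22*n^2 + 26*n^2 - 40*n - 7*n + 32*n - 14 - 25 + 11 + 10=4*n^3 + 4*n^2 - 15*n - 18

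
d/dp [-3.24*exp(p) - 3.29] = -3.24*exp(p)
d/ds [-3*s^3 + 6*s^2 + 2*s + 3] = -9*s^2 + 12*s + 2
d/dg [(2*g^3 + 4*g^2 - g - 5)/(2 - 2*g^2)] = (-g^2 - 2*g - 1/2)/(g^2 + 2*g + 1)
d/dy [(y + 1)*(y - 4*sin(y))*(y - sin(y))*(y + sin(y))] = (y + 1)*(y - 4*sin(y))*(y - sin(y))*(cos(y) + 1) - (y + 1)*(y - 4*sin(y))*(y + sin(y))*(cos(y) - 1) - (y + 1)*(y - sin(y))*(y + sin(y))*(4*cos(y) - 1) + (y - 4*sin(y))*(y - sin(y))*(y + sin(y))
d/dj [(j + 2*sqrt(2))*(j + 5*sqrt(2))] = 2*j + 7*sqrt(2)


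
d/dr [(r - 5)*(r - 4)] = 2*r - 9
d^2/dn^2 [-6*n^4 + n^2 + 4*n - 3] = 2 - 72*n^2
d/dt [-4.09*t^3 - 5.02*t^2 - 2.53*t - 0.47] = -12.27*t^2 - 10.04*t - 2.53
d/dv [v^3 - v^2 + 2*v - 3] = 3*v^2 - 2*v + 2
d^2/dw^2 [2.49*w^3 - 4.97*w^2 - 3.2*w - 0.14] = 14.94*w - 9.94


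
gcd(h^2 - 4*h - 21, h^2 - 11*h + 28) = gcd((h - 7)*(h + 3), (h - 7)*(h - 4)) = h - 7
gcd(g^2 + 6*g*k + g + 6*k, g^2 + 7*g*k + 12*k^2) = 1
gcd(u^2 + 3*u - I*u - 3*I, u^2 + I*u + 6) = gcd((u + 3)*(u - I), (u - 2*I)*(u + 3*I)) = 1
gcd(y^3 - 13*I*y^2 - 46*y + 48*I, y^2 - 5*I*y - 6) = y^2 - 5*I*y - 6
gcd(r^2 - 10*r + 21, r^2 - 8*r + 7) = r - 7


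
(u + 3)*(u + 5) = u^2 + 8*u + 15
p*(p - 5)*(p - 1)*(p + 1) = p^4 - 5*p^3 - p^2 + 5*p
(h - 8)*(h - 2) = h^2 - 10*h + 16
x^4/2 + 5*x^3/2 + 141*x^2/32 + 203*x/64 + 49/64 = (x/2 + 1/2)*(x + 1/2)*(x + 7/4)^2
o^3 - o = o*(o - 1)*(o + 1)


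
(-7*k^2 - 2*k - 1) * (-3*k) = 21*k^3 + 6*k^2 + 3*k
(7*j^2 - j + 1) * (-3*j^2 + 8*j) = -21*j^4 + 59*j^3 - 11*j^2 + 8*j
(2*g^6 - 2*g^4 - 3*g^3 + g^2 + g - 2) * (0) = 0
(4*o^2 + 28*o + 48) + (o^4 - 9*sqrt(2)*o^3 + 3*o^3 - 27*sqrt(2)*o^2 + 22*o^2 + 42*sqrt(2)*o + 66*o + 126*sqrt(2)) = o^4 - 9*sqrt(2)*o^3 + 3*o^3 - 27*sqrt(2)*o^2 + 26*o^2 + 42*sqrt(2)*o + 94*o + 48 + 126*sqrt(2)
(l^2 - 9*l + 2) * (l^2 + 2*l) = l^4 - 7*l^3 - 16*l^2 + 4*l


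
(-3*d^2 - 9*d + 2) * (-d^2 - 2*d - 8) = 3*d^4 + 15*d^3 + 40*d^2 + 68*d - 16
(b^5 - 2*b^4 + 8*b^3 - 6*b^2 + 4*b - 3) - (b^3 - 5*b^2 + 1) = b^5 - 2*b^4 + 7*b^3 - b^2 + 4*b - 4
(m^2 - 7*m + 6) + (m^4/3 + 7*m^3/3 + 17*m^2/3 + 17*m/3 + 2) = m^4/3 + 7*m^3/3 + 20*m^2/3 - 4*m/3 + 8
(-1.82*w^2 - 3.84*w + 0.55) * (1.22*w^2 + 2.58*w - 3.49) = -2.2204*w^4 - 9.3804*w^3 - 2.8844*w^2 + 14.8206*w - 1.9195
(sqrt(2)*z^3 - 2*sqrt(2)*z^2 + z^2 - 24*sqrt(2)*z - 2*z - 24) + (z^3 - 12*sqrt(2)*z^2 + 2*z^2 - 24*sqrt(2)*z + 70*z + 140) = z^3 + sqrt(2)*z^3 - 14*sqrt(2)*z^2 + 3*z^2 - 48*sqrt(2)*z + 68*z + 116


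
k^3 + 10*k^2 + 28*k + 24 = (k + 2)^2*(k + 6)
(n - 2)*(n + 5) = n^2 + 3*n - 10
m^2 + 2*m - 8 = (m - 2)*(m + 4)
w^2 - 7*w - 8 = (w - 8)*(w + 1)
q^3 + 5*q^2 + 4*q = q*(q + 1)*(q + 4)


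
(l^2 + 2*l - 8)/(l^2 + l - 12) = (l - 2)/(l - 3)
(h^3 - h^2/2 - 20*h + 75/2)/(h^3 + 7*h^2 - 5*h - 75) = (h - 5/2)/(h + 5)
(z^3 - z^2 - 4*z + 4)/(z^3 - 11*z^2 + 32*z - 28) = (z^2 + z - 2)/(z^2 - 9*z + 14)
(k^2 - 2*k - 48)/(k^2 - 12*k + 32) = (k + 6)/(k - 4)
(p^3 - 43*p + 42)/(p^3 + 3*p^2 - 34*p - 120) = (p^2 + 6*p - 7)/(p^2 + 9*p + 20)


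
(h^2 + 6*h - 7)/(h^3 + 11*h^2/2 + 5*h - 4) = 2*(h^2 + 6*h - 7)/(2*h^3 + 11*h^2 + 10*h - 8)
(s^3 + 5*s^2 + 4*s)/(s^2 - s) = (s^2 + 5*s + 4)/(s - 1)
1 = 1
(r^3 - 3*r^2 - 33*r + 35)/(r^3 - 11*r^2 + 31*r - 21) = (r + 5)/(r - 3)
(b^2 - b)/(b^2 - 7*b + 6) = b/(b - 6)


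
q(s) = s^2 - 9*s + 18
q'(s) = 2*s - 9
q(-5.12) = 90.29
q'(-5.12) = -19.24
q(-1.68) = 35.94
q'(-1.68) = -12.36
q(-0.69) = 24.69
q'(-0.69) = -10.38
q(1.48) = 6.87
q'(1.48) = -6.04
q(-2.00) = 40.00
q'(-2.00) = -13.00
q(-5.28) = 93.40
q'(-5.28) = -19.56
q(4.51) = -2.25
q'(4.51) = 0.02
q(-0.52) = 22.95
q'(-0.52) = -10.04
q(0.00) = 18.00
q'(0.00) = -9.00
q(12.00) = 54.00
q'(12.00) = 15.00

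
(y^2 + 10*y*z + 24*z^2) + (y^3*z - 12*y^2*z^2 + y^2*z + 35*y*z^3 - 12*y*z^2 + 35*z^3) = y^3*z - 12*y^2*z^2 + y^2*z + y^2 + 35*y*z^3 - 12*y*z^2 + 10*y*z + 35*z^3 + 24*z^2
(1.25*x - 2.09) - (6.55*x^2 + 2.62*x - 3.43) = -6.55*x^2 - 1.37*x + 1.34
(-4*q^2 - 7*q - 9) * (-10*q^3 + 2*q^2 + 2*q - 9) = 40*q^5 + 62*q^4 + 68*q^3 + 4*q^2 + 45*q + 81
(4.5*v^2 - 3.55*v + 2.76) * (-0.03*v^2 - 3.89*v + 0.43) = -0.135*v^4 - 17.3985*v^3 + 15.6617*v^2 - 12.2629*v + 1.1868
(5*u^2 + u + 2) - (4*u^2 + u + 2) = u^2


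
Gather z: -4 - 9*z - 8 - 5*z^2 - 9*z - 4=-5*z^2 - 18*z - 16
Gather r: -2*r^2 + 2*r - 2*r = -2*r^2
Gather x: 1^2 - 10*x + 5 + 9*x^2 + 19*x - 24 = 9*x^2 + 9*x - 18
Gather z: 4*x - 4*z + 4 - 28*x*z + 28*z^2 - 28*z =4*x + 28*z^2 + z*(-28*x - 32) + 4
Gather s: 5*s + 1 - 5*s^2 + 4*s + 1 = -5*s^2 + 9*s + 2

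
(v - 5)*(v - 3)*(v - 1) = v^3 - 9*v^2 + 23*v - 15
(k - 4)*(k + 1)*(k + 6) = k^3 + 3*k^2 - 22*k - 24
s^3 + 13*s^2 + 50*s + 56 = (s + 2)*(s + 4)*(s + 7)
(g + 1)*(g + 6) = g^2 + 7*g + 6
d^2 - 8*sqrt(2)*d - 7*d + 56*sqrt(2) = (d - 7)*(d - 8*sqrt(2))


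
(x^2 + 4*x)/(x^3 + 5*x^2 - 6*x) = (x + 4)/(x^2 + 5*x - 6)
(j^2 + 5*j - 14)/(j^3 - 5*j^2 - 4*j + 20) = (j + 7)/(j^2 - 3*j - 10)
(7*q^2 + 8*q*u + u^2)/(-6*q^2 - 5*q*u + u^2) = (-7*q - u)/(6*q - u)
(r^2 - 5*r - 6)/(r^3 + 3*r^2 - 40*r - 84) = (r + 1)/(r^2 + 9*r + 14)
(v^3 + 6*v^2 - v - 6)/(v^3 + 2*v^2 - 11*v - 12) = (v^2 + 5*v - 6)/(v^2 + v - 12)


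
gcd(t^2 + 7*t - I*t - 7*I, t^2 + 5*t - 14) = t + 7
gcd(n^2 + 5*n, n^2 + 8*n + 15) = n + 5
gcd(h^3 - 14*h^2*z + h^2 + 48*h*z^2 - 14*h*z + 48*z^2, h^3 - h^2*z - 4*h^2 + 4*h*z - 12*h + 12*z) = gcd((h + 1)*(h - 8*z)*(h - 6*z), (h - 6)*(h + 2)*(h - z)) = 1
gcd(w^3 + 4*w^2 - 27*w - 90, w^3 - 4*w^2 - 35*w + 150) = w^2 + w - 30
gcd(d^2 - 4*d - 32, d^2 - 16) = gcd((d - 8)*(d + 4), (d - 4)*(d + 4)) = d + 4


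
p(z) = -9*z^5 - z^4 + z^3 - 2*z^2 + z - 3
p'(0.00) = 1.00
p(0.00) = -3.00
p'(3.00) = -3737.00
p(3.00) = -2259.00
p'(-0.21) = 1.92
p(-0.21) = -3.31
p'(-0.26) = 2.11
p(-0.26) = -3.41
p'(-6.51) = -79565.52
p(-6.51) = 103065.67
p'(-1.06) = -43.44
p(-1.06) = 3.28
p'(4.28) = -15375.15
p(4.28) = -13218.43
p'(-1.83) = -461.80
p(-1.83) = 155.84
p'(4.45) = -17956.13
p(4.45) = -16047.34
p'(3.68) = -8425.28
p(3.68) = -6234.06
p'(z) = -45*z^4 - 4*z^3 + 3*z^2 - 4*z + 1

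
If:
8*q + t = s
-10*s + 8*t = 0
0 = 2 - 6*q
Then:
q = 1/3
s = -32/3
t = -40/3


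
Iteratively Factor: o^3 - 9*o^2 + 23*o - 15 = (o - 5)*(o^2 - 4*o + 3) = (o - 5)*(o - 3)*(o - 1)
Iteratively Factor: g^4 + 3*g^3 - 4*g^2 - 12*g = (g + 3)*(g^3 - 4*g) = (g + 2)*(g + 3)*(g^2 - 2*g) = g*(g + 2)*(g + 3)*(g - 2)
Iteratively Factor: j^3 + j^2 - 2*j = (j + 2)*(j^2 - j) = j*(j + 2)*(j - 1)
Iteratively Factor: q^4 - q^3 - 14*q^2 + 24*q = (q + 4)*(q^3 - 5*q^2 + 6*q) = (q - 3)*(q + 4)*(q^2 - 2*q) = (q - 3)*(q - 2)*(q + 4)*(q)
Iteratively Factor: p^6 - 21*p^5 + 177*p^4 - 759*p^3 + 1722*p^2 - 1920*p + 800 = (p - 4)*(p^5 - 17*p^4 + 109*p^3 - 323*p^2 + 430*p - 200) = (p - 4)*(p - 1)*(p^4 - 16*p^3 + 93*p^2 - 230*p + 200) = (p - 4)^2*(p - 1)*(p^3 - 12*p^2 + 45*p - 50) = (p - 4)^2*(p - 2)*(p - 1)*(p^2 - 10*p + 25) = (p - 5)*(p - 4)^2*(p - 2)*(p - 1)*(p - 5)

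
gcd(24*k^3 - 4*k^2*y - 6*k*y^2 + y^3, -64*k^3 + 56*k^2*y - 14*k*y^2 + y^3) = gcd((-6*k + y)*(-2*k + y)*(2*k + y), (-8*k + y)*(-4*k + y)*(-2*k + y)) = -2*k + y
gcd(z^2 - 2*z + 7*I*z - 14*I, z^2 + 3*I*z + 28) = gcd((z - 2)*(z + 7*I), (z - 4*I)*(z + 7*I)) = z + 7*I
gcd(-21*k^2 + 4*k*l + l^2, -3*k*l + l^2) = 3*k - l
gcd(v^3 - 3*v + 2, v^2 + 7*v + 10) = v + 2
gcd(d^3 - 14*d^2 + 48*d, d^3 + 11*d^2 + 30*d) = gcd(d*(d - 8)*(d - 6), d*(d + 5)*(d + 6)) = d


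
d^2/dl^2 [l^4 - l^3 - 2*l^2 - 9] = 12*l^2 - 6*l - 4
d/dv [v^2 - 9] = 2*v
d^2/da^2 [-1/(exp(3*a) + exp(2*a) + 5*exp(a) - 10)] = (-2*(3*exp(2*a) + 2*exp(a) + 5)^2*exp(a) + (9*exp(2*a) + 4*exp(a) + 5)*(exp(3*a) + exp(2*a) + 5*exp(a) - 10))*exp(a)/(exp(3*a) + exp(2*a) + 5*exp(a) - 10)^3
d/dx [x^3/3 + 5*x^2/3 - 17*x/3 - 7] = x^2 + 10*x/3 - 17/3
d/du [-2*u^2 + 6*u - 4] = 6 - 4*u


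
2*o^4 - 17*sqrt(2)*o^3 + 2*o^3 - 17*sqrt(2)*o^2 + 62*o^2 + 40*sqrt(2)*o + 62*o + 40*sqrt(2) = (o - 5*sqrt(2))*(o - 4*sqrt(2))*(sqrt(2)*o + 1)*(sqrt(2)*o + sqrt(2))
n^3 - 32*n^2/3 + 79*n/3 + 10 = (n - 6)*(n - 5)*(n + 1/3)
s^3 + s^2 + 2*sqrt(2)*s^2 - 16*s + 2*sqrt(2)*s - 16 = (s + 1)*(s - 2*sqrt(2))*(s + 4*sqrt(2))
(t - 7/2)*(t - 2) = t^2 - 11*t/2 + 7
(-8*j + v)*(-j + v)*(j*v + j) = 8*j^3*v + 8*j^3 - 9*j^2*v^2 - 9*j^2*v + j*v^3 + j*v^2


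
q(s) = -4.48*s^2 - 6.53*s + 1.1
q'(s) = -8.96*s - 6.53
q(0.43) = -2.54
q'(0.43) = -10.38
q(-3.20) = -23.88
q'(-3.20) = 22.14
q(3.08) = -61.51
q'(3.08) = -34.13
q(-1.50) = 0.81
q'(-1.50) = 6.91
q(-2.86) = -16.87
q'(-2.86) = 19.10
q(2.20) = -34.95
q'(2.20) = -26.24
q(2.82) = -52.94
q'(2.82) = -31.80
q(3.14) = -63.58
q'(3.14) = -34.66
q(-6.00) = -121.00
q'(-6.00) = 47.23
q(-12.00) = -565.66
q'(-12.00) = 100.99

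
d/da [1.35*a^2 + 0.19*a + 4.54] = 2.7*a + 0.19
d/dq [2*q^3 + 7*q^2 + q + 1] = 6*q^2 + 14*q + 1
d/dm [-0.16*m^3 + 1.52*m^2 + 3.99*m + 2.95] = -0.48*m^2 + 3.04*m + 3.99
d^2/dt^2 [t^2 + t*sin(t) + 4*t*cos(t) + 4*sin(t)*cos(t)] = -t*sin(t) - 4*t*cos(t) - 8*sin(t) - 8*sin(2*t) + 2*cos(t) + 2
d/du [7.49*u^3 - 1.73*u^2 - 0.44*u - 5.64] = 22.47*u^2 - 3.46*u - 0.44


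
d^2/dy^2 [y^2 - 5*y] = 2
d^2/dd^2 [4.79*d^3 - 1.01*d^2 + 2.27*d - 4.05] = 28.74*d - 2.02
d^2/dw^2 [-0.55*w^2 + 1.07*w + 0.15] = -1.10000000000000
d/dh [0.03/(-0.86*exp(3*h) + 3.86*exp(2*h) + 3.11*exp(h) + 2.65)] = (0.0774*exp(2*h) - 0.2316*exp(h) - 0.0933)*exp(h)/(-0.86*exp(3*h) + 3.86*exp(2*h) + 3.11*exp(h) + 2.65)^2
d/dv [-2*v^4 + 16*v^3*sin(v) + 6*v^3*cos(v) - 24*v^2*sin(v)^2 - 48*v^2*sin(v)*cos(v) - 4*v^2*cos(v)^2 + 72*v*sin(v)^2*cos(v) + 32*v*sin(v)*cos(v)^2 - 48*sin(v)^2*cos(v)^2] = -6*v^3*sin(v) + 16*v^3*cos(v) - 8*v^3 + 48*v^2*sin(v) - 20*v^2*sin(2*v) + 18*v^2*cos(v) - 48*v^2*cos(2*v) - 18*v*sin(v) - 48*v*sin(2*v) + 54*v*sin(3*v) + 8*v*cos(v) + 20*v*cos(2*v) + 24*v*cos(3*v) - 28*v + 8*sin(v) + 8*sin(3*v) - 24*sin(4*v) + 18*cos(v) - 18*cos(3*v)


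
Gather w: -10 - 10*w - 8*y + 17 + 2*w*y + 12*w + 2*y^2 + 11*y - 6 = w*(2*y + 2) + 2*y^2 + 3*y + 1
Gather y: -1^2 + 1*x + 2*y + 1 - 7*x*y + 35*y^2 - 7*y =x + 35*y^2 + y*(-7*x - 5)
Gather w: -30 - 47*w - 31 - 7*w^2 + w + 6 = -7*w^2 - 46*w - 55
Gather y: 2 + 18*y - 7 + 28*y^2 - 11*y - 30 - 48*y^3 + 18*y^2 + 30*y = -48*y^3 + 46*y^2 + 37*y - 35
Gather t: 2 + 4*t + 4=4*t + 6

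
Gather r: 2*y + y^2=y^2 + 2*y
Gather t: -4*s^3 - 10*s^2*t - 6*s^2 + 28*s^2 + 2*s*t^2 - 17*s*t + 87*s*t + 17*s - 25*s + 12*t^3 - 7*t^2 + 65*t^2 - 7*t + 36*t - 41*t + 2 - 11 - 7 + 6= -4*s^3 + 22*s^2 - 8*s + 12*t^3 + t^2*(2*s + 58) + t*(-10*s^2 + 70*s - 12) - 10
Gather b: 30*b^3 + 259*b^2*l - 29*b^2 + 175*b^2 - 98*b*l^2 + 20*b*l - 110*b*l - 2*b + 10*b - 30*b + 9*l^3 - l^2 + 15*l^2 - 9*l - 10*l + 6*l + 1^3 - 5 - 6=30*b^3 + b^2*(259*l + 146) + b*(-98*l^2 - 90*l - 22) + 9*l^3 + 14*l^2 - 13*l - 10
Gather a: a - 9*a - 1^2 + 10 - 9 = -8*a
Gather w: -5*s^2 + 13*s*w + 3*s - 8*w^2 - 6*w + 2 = -5*s^2 + 3*s - 8*w^2 + w*(13*s - 6) + 2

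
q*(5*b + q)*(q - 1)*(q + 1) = 5*b*q^3 - 5*b*q + q^4 - q^2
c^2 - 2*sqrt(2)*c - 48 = (c - 6*sqrt(2))*(c + 4*sqrt(2))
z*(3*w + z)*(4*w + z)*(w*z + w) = 12*w^3*z^2 + 12*w^3*z + 7*w^2*z^3 + 7*w^2*z^2 + w*z^4 + w*z^3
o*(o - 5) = o^2 - 5*o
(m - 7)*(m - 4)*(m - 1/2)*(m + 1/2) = m^4 - 11*m^3 + 111*m^2/4 + 11*m/4 - 7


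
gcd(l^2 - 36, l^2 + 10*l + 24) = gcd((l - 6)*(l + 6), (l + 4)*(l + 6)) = l + 6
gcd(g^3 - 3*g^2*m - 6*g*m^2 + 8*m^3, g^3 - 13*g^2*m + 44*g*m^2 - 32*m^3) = g^2 - 5*g*m + 4*m^2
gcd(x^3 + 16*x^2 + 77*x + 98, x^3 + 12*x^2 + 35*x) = x + 7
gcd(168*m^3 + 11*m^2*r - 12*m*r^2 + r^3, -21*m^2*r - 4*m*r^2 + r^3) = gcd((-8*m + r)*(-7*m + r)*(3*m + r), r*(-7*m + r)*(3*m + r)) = -21*m^2 - 4*m*r + r^2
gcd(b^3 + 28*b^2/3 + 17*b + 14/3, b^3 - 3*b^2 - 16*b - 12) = b + 2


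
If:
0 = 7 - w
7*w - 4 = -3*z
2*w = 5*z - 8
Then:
No Solution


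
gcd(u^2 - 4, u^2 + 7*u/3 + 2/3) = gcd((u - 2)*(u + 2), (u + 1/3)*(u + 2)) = u + 2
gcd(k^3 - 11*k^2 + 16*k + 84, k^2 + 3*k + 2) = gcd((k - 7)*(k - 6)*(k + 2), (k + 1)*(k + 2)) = k + 2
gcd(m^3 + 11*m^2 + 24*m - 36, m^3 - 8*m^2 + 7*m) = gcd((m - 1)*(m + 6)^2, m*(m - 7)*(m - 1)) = m - 1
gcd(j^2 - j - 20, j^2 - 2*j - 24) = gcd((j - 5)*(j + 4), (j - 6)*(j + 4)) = j + 4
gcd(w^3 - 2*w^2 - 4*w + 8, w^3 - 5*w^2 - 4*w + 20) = w^2 - 4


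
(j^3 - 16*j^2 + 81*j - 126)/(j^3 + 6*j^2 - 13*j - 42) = (j^2 - 13*j + 42)/(j^2 + 9*j + 14)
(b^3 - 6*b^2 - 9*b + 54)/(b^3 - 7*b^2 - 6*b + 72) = (b - 3)/(b - 4)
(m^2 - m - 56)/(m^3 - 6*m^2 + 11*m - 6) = (m^2 - m - 56)/(m^3 - 6*m^2 + 11*m - 6)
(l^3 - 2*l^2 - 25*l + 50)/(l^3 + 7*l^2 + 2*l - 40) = (l - 5)/(l + 4)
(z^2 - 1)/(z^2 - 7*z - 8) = (z - 1)/(z - 8)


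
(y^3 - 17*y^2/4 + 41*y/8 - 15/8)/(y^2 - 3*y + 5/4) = (4*y^2 - 7*y + 3)/(2*(2*y - 1))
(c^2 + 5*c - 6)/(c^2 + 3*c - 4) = (c + 6)/(c + 4)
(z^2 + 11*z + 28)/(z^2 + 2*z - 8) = (z + 7)/(z - 2)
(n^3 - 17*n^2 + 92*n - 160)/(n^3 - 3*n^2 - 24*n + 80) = (n^2 - 13*n + 40)/(n^2 + n - 20)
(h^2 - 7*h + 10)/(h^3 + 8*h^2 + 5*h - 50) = (h - 5)/(h^2 + 10*h + 25)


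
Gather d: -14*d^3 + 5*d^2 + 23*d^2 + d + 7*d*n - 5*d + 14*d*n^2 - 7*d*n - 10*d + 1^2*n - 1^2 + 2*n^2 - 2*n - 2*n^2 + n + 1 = -14*d^3 + 28*d^2 + d*(14*n^2 - 14)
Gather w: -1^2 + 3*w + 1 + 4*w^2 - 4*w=4*w^2 - w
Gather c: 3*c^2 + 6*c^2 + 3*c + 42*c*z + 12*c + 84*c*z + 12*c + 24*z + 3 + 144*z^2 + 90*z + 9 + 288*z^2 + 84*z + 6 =9*c^2 + c*(126*z + 27) + 432*z^2 + 198*z + 18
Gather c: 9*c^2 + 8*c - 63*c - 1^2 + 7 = 9*c^2 - 55*c + 6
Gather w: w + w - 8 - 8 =2*w - 16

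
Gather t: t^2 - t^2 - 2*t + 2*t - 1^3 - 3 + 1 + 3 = 0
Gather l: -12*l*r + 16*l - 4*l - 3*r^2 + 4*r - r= l*(12 - 12*r) - 3*r^2 + 3*r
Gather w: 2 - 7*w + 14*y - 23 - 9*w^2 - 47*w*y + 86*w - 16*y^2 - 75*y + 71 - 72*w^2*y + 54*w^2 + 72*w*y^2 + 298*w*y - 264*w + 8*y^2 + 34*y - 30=w^2*(45 - 72*y) + w*(72*y^2 + 251*y - 185) - 8*y^2 - 27*y + 20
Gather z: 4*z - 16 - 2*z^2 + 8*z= -2*z^2 + 12*z - 16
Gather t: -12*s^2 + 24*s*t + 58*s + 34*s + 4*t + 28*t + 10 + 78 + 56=-12*s^2 + 92*s + t*(24*s + 32) + 144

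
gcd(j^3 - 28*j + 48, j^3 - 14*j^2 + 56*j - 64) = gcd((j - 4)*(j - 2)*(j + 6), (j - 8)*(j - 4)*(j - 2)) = j^2 - 6*j + 8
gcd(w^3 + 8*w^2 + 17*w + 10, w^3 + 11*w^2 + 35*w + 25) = w^2 + 6*w + 5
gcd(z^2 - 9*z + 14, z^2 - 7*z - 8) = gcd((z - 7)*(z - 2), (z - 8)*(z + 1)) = 1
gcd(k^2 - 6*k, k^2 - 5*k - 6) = k - 6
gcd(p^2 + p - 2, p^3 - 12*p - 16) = p + 2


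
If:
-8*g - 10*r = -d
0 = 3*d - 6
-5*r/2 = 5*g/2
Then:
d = 2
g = -1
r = 1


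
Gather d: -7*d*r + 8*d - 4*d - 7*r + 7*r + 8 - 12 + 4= d*(4 - 7*r)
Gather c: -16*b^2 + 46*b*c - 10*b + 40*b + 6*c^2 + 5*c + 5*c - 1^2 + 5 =-16*b^2 + 30*b + 6*c^2 + c*(46*b + 10) + 4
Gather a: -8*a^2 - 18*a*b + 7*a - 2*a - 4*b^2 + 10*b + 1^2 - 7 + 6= -8*a^2 + a*(5 - 18*b) - 4*b^2 + 10*b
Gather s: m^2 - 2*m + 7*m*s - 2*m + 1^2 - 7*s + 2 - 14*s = m^2 - 4*m + s*(7*m - 21) + 3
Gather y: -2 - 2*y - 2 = -2*y - 4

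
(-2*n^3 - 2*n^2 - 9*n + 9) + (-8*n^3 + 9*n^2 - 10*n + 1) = -10*n^3 + 7*n^2 - 19*n + 10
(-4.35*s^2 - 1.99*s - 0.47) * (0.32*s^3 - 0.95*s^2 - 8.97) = -1.392*s^5 + 3.4957*s^4 + 1.7401*s^3 + 39.466*s^2 + 17.8503*s + 4.2159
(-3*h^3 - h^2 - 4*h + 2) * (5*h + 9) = -15*h^4 - 32*h^3 - 29*h^2 - 26*h + 18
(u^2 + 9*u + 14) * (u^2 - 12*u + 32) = u^4 - 3*u^3 - 62*u^2 + 120*u + 448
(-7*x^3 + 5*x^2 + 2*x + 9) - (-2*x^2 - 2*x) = -7*x^3 + 7*x^2 + 4*x + 9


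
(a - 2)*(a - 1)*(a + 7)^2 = a^4 + 11*a^3 + 9*a^2 - 119*a + 98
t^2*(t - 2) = t^3 - 2*t^2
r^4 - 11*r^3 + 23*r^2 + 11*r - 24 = (r - 8)*(r - 3)*(r - 1)*(r + 1)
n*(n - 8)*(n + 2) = n^3 - 6*n^2 - 16*n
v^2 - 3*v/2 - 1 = (v - 2)*(v + 1/2)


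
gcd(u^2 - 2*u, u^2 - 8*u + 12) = u - 2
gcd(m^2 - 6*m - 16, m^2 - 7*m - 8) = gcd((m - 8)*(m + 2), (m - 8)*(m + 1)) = m - 8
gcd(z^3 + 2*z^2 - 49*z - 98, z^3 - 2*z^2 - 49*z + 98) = z^2 - 49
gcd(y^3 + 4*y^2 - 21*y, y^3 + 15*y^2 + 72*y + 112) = y + 7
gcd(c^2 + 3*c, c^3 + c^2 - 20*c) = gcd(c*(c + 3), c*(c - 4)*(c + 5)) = c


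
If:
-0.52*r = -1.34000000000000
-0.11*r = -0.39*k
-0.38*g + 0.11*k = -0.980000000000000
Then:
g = 2.79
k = 0.73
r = 2.58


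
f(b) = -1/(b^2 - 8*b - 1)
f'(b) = -(8 - 2*b)/(b^2 - 8*b - 1)^2 = 2*(b - 4)/(-b^2 + 8*b + 1)^2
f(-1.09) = -0.11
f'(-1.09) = -0.13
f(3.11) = 0.06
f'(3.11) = -0.01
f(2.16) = 0.07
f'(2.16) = -0.02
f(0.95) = 0.13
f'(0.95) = -0.10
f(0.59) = 0.19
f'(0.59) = -0.24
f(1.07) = 0.12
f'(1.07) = -0.08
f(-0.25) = -0.94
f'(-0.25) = -7.53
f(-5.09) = -0.02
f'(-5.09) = -0.00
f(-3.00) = -0.03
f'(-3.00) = -0.01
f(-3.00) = -0.03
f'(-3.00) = -0.01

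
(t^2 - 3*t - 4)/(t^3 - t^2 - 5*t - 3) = (t - 4)/(t^2 - 2*t - 3)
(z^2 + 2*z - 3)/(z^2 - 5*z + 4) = (z + 3)/(z - 4)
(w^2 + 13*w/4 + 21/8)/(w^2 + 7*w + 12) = (8*w^2 + 26*w + 21)/(8*(w^2 + 7*w + 12))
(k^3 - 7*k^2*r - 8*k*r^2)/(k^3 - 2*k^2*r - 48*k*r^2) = (k + r)/(k + 6*r)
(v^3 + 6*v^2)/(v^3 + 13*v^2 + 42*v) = v/(v + 7)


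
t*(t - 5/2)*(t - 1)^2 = t^4 - 9*t^3/2 + 6*t^2 - 5*t/2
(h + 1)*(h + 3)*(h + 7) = h^3 + 11*h^2 + 31*h + 21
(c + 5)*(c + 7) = c^2 + 12*c + 35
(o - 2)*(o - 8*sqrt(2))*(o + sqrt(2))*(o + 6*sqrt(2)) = o^4 - 2*o^3 - sqrt(2)*o^3 - 100*o^2 + 2*sqrt(2)*o^2 - 96*sqrt(2)*o + 200*o + 192*sqrt(2)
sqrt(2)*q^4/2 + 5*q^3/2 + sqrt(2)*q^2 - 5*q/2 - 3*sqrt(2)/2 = (q - 1)*(q + 1)*(q + 3*sqrt(2)/2)*(sqrt(2)*q/2 + 1)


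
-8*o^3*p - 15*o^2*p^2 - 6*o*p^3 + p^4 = p*(-8*o + p)*(o + p)^2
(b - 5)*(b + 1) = b^2 - 4*b - 5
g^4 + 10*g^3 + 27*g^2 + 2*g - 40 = (g - 1)*(g + 2)*(g + 4)*(g + 5)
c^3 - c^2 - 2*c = c*(c - 2)*(c + 1)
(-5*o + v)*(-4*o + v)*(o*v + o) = 20*o^3*v + 20*o^3 - 9*o^2*v^2 - 9*o^2*v + o*v^3 + o*v^2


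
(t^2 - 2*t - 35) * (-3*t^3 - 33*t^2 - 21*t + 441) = -3*t^5 - 27*t^4 + 150*t^3 + 1638*t^2 - 147*t - 15435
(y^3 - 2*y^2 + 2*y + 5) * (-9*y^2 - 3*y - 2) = -9*y^5 + 15*y^4 - 14*y^3 - 47*y^2 - 19*y - 10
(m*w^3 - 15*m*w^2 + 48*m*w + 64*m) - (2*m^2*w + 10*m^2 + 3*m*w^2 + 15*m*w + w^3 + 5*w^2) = -2*m^2*w - 10*m^2 + m*w^3 - 18*m*w^2 + 33*m*w + 64*m - w^3 - 5*w^2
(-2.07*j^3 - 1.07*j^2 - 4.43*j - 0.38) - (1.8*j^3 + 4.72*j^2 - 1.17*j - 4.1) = -3.87*j^3 - 5.79*j^2 - 3.26*j + 3.72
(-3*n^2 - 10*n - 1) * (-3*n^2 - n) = 9*n^4 + 33*n^3 + 13*n^2 + n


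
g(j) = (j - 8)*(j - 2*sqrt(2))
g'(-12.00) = -34.83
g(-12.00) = 296.57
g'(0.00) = -10.83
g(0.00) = 22.63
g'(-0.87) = -12.57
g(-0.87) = 32.81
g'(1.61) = -7.61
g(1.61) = 7.79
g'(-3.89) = -18.61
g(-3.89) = 79.88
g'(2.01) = -6.81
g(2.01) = 4.90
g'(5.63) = 0.43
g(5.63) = -6.64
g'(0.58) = -9.67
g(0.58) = 16.68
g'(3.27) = -4.29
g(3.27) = -2.09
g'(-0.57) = -11.97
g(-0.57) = 29.12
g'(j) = 2*j - 8 - 2*sqrt(2)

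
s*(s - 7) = s^2 - 7*s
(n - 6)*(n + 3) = n^2 - 3*n - 18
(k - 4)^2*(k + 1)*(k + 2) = k^4 - 5*k^3 - 6*k^2 + 32*k + 32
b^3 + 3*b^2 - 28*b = b*(b - 4)*(b + 7)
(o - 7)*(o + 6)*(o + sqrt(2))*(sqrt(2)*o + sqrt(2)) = sqrt(2)*o^4 + 2*o^3 - 43*sqrt(2)*o^2 - 86*o - 42*sqrt(2)*o - 84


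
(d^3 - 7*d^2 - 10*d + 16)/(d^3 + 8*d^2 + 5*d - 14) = (d - 8)/(d + 7)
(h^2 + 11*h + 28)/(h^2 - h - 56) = (h + 4)/(h - 8)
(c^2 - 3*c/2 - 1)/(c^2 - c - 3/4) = 2*(c - 2)/(2*c - 3)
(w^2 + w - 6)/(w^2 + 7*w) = (w^2 + w - 6)/(w*(w + 7))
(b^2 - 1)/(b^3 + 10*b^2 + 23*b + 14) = (b - 1)/(b^2 + 9*b + 14)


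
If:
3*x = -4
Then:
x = -4/3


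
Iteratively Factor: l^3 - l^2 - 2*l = (l - 2)*(l^2 + l) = (l - 2)*(l + 1)*(l)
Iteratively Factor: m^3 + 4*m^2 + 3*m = (m)*(m^2 + 4*m + 3) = m*(m + 3)*(m + 1)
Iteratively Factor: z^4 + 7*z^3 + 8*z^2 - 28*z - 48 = (z + 2)*(z^3 + 5*z^2 - 2*z - 24) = (z + 2)*(z + 3)*(z^2 + 2*z - 8) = (z - 2)*(z + 2)*(z + 3)*(z + 4)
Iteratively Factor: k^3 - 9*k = (k + 3)*(k^2 - 3*k) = k*(k + 3)*(k - 3)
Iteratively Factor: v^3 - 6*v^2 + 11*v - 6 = (v - 2)*(v^2 - 4*v + 3) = (v - 2)*(v - 1)*(v - 3)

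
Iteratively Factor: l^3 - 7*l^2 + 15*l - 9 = (l - 3)*(l^2 - 4*l + 3) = (l - 3)*(l - 1)*(l - 3)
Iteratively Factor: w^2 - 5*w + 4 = (w - 4)*(w - 1)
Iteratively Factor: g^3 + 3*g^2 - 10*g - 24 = (g + 4)*(g^2 - g - 6) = (g - 3)*(g + 4)*(g + 2)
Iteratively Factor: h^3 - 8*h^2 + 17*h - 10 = (h - 2)*(h^2 - 6*h + 5) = (h - 5)*(h - 2)*(h - 1)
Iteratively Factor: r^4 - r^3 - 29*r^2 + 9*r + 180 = (r + 3)*(r^3 - 4*r^2 - 17*r + 60) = (r - 3)*(r + 3)*(r^2 - r - 20) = (r - 3)*(r + 3)*(r + 4)*(r - 5)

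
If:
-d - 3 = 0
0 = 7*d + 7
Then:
No Solution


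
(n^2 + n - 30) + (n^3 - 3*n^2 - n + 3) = n^3 - 2*n^2 - 27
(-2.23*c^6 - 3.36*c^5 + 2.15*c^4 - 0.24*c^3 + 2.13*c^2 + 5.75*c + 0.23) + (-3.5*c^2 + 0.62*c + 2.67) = -2.23*c^6 - 3.36*c^5 + 2.15*c^4 - 0.24*c^3 - 1.37*c^2 + 6.37*c + 2.9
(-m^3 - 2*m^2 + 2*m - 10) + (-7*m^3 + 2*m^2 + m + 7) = -8*m^3 + 3*m - 3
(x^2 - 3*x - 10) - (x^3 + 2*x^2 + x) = -x^3 - x^2 - 4*x - 10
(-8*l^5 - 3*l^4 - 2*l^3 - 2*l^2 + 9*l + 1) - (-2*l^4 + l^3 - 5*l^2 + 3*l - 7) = -8*l^5 - l^4 - 3*l^3 + 3*l^2 + 6*l + 8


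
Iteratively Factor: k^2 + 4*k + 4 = (k + 2)*(k + 2)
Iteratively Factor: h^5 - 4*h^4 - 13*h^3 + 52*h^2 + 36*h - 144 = (h + 2)*(h^4 - 6*h^3 - h^2 + 54*h - 72) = (h - 4)*(h + 2)*(h^3 - 2*h^2 - 9*h + 18) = (h - 4)*(h + 2)*(h + 3)*(h^2 - 5*h + 6) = (h - 4)*(h - 3)*(h + 2)*(h + 3)*(h - 2)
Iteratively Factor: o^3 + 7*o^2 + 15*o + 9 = (o + 3)*(o^2 + 4*o + 3) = (o + 3)^2*(o + 1)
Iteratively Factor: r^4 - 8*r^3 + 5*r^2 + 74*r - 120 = (r - 5)*(r^3 - 3*r^2 - 10*r + 24) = (r - 5)*(r - 4)*(r^2 + r - 6) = (r - 5)*(r - 4)*(r + 3)*(r - 2)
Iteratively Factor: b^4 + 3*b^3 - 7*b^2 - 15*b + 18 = (b + 3)*(b^3 - 7*b + 6) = (b + 3)^2*(b^2 - 3*b + 2) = (b - 2)*(b + 3)^2*(b - 1)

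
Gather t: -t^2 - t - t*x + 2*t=-t^2 + t*(1 - x)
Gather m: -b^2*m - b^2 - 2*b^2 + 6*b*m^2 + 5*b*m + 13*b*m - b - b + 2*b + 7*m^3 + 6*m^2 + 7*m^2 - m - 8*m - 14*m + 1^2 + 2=-3*b^2 + 7*m^3 + m^2*(6*b + 13) + m*(-b^2 + 18*b - 23) + 3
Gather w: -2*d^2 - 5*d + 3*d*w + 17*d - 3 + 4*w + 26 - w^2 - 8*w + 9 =-2*d^2 + 12*d - w^2 + w*(3*d - 4) + 32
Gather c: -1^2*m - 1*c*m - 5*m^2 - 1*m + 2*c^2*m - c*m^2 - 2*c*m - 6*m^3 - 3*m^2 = 2*c^2*m + c*(-m^2 - 3*m) - 6*m^3 - 8*m^2 - 2*m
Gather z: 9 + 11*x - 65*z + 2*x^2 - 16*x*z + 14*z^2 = 2*x^2 + 11*x + 14*z^2 + z*(-16*x - 65) + 9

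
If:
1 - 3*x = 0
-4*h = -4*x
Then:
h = 1/3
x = 1/3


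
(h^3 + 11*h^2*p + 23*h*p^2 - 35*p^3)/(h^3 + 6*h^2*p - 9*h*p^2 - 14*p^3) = (-h^2 - 4*h*p + 5*p^2)/(-h^2 + h*p + 2*p^2)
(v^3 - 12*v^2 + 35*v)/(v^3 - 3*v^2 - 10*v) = (v - 7)/(v + 2)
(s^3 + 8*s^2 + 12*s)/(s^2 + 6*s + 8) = s*(s + 6)/(s + 4)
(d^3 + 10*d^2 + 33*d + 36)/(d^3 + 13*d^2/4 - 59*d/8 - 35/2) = 8*(d^2 + 6*d + 9)/(8*d^2 - 6*d - 35)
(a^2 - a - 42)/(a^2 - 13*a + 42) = (a + 6)/(a - 6)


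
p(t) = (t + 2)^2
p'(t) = 2*t + 4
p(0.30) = 5.29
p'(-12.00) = -20.00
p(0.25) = 5.06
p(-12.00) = 100.00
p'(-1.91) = 0.18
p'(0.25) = 4.50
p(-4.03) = 4.12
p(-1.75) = 0.06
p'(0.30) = 4.60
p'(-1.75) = 0.50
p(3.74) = 32.95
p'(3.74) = 11.48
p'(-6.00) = -8.00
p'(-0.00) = 4.00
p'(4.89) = 13.78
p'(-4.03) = -4.06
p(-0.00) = 4.00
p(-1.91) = 0.01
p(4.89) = 47.47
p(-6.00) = 16.00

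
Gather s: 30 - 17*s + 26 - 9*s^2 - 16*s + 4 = -9*s^2 - 33*s + 60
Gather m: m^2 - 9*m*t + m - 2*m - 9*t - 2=m^2 + m*(-9*t - 1) - 9*t - 2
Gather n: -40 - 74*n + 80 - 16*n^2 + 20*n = -16*n^2 - 54*n + 40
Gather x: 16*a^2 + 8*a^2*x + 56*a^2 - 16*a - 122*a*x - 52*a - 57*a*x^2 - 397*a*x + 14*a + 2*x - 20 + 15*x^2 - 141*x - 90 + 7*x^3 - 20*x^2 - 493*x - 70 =72*a^2 - 54*a + 7*x^3 + x^2*(-57*a - 5) + x*(8*a^2 - 519*a - 632) - 180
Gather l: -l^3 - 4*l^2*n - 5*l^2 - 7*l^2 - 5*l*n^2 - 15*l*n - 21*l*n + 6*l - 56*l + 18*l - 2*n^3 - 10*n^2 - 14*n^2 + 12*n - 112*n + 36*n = -l^3 + l^2*(-4*n - 12) + l*(-5*n^2 - 36*n - 32) - 2*n^3 - 24*n^2 - 64*n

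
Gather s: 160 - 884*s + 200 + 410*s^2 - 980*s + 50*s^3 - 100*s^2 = 50*s^3 + 310*s^2 - 1864*s + 360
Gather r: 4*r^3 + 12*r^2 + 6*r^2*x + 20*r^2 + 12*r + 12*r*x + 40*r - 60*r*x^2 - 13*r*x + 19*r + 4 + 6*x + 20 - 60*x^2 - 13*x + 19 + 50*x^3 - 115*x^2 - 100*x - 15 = 4*r^3 + r^2*(6*x + 32) + r*(-60*x^2 - x + 71) + 50*x^3 - 175*x^2 - 107*x + 28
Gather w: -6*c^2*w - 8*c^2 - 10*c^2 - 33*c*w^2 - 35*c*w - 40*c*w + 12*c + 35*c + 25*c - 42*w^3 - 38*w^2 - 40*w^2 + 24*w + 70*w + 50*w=-18*c^2 + 72*c - 42*w^3 + w^2*(-33*c - 78) + w*(-6*c^2 - 75*c + 144)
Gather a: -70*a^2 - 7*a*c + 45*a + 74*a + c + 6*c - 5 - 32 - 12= -70*a^2 + a*(119 - 7*c) + 7*c - 49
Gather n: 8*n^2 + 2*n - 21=8*n^2 + 2*n - 21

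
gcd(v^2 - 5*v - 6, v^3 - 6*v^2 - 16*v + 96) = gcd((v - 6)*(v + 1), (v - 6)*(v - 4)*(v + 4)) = v - 6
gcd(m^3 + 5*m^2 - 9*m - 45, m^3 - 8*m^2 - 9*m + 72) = m^2 - 9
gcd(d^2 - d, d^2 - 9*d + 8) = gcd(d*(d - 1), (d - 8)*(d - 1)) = d - 1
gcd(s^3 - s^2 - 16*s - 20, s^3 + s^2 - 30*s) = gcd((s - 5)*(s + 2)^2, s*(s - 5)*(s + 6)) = s - 5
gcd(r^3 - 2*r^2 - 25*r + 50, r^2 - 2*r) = r - 2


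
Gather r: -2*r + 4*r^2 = 4*r^2 - 2*r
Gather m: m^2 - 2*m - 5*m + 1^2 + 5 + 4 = m^2 - 7*m + 10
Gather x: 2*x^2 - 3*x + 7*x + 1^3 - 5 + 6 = 2*x^2 + 4*x + 2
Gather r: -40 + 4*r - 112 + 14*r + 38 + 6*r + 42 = 24*r - 72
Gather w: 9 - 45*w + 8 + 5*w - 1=16 - 40*w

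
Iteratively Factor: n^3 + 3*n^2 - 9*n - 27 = (n + 3)*(n^2 - 9) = (n - 3)*(n + 3)*(n + 3)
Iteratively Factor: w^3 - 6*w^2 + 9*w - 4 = (w - 1)*(w^2 - 5*w + 4) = (w - 4)*(w - 1)*(w - 1)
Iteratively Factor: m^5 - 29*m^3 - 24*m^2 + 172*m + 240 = (m + 2)*(m^4 - 2*m^3 - 25*m^2 + 26*m + 120) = (m - 3)*(m + 2)*(m^3 + m^2 - 22*m - 40) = (m - 5)*(m - 3)*(m + 2)*(m^2 + 6*m + 8) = (m - 5)*(m - 3)*(m + 2)*(m + 4)*(m + 2)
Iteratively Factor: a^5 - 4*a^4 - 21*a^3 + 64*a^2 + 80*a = (a + 1)*(a^4 - 5*a^3 - 16*a^2 + 80*a) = (a + 1)*(a + 4)*(a^3 - 9*a^2 + 20*a) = (a - 5)*(a + 1)*(a + 4)*(a^2 - 4*a) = (a - 5)*(a - 4)*(a + 1)*(a + 4)*(a)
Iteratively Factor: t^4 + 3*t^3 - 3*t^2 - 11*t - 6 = (t + 1)*(t^3 + 2*t^2 - 5*t - 6) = (t + 1)*(t + 3)*(t^2 - t - 2) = (t - 2)*(t + 1)*(t + 3)*(t + 1)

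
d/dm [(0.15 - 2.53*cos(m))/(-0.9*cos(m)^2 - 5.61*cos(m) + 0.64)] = (2.277*cos(m)^2 - 0.27*cos(m) + 0.7777)*sin(m)/(0.81*cos(m)^4 + 10.098*cos(m)^3 + 30.3201*cos(m)^2 - 7.1808*cos(m) + 0.4096)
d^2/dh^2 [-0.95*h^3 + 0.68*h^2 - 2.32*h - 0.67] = 1.36 - 5.7*h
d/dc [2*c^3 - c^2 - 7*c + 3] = 6*c^2 - 2*c - 7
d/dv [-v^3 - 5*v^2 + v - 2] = -3*v^2 - 10*v + 1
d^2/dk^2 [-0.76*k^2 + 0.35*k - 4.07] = -1.52000000000000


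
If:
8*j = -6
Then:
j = -3/4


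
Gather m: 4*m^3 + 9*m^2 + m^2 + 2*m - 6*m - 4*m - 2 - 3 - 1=4*m^3 + 10*m^2 - 8*m - 6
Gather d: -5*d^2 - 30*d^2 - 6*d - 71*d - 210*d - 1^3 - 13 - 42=-35*d^2 - 287*d - 56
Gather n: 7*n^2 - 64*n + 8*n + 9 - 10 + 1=7*n^2 - 56*n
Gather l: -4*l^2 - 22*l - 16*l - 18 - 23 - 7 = -4*l^2 - 38*l - 48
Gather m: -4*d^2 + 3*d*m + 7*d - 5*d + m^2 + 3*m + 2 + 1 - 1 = -4*d^2 + 2*d + m^2 + m*(3*d + 3) + 2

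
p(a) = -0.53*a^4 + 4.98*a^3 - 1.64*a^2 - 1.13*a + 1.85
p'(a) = -2.12*a^3 + 14.94*a^2 - 3.28*a - 1.13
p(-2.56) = -112.32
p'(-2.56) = 140.75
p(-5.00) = -987.25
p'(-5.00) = 653.77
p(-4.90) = -923.42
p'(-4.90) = 623.07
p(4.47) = 197.22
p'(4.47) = 93.38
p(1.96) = 23.01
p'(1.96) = 33.87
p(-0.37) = 1.78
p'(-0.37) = 2.24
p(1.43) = 9.23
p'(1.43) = 18.53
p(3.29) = 95.63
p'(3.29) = 74.29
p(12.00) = -2632.51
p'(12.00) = -1552.49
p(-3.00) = -186.91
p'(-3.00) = 200.41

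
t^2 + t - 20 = (t - 4)*(t + 5)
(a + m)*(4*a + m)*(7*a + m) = 28*a^3 + 39*a^2*m + 12*a*m^2 + m^3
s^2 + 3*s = s*(s + 3)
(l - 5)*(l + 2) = l^2 - 3*l - 10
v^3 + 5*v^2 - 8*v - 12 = (v - 2)*(v + 1)*(v + 6)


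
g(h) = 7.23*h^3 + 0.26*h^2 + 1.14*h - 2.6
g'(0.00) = 1.14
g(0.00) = -2.60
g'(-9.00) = 1753.35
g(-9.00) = -5262.47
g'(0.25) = 2.63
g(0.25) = -2.19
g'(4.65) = 472.55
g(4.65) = 735.26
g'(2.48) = 135.83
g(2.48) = 112.11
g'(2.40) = 127.32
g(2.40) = 101.58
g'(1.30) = 38.47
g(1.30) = 15.21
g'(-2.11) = 96.61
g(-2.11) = -71.77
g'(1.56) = 54.74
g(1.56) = 27.26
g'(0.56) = 8.23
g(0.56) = -0.61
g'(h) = 21.69*h^2 + 0.52*h + 1.14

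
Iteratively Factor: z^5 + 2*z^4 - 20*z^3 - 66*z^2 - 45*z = (z - 5)*(z^4 + 7*z^3 + 15*z^2 + 9*z) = (z - 5)*(z + 3)*(z^3 + 4*z^2 + 3*z) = (z - 5)*(z + 1)*(z + 3)*(z^2 + 3*z) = (z - 5)*(z + 1)*(z + 3)^2*(z)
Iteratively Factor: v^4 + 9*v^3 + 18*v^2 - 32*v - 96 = (v + 3)*(v^3 + 6*v^2 - 32) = (v - 2)*(v + 3)*(v^2 + 8*v + 16) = (v - 2)*(v + 3)*(v + 4)*(v + 4)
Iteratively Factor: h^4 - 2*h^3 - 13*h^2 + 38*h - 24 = (h - 1)*(h^3 - h^2 - 14*h + 24) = (h - 1)*(h + 4)*(h^2 - 5*h + 6) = (h - 3)*(h - 1)*(h + 4)*(h - 2)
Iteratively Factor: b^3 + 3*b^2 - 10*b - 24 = (b + 4)*(b^2 - b - 6) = (b - 3)*(b + 4)*(b + 2)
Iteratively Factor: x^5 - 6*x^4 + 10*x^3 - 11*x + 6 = (x - 1)*(x^4 - 5*x^3 + 5*x^2 + 5*x - 6) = (x - 1)*(x + 1)*(x^3 - 6*x^2 + 11*x - 6) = (x - 3)*(x - 1)*(x + 1)*(x^2 - 3*x + 2) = (x - 3)*(x - 2)*(x - 1)*(x + 1)*(x - 1)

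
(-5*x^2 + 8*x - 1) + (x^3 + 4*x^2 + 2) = x^3 - x^2 + 8*x + 1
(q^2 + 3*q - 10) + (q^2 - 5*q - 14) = 2*q^2 - 2*q - 24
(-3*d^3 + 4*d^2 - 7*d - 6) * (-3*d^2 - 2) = 9*d^5 - 12*d^4 + 27*d^3 + 10*d^2 + 14*d + 12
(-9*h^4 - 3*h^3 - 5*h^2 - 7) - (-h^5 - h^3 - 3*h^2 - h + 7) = h^5 - 9*h^4 - 2*h^3 - 2*h^2 + h - 14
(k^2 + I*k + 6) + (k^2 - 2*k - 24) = 2*k^2 - 2*k + I*k - 18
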